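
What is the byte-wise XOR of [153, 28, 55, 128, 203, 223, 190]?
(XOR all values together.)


XOR chain: 153 ^ 28 ^ 55 ^ 128 ^ 203 ^ 223 ^ 190 = 152

152


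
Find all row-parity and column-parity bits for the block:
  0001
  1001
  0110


Row parities: 100
Column parities: 1110

Row P: 100, Col P: 1110, Corner: 1


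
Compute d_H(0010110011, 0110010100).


XOR: 0100100111
Count of 1s: 5

5


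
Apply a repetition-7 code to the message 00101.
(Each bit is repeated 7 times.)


Each bit -> 7 copies

00000000000000111111100000001111111


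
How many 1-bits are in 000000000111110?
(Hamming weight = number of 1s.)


Counting 1s in 000000000111110

5


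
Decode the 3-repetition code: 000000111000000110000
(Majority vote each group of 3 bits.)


Groups: 000, 000, 111, 000, 000, 110, 000
Majority votes: 0010010

0010010


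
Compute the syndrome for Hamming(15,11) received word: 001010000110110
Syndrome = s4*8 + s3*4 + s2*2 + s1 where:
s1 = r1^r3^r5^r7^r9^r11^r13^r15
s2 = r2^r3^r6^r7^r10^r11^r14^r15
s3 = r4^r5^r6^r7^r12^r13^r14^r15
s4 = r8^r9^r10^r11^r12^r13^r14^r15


s1=0, s2=0, s3=1, s4=0

Syndrome = 4 (error at position 4)


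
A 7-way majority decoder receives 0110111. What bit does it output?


Ones: 5 out of 7
Threshold: 4

1 (5/7 voted 1)


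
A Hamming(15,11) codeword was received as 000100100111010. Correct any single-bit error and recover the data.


Syndrome = 0: no error detected

Data: 00010111010 (no errors)


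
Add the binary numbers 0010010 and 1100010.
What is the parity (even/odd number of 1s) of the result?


0010010 = 18
1100010 = 98
Sum = 116 = 1110100
1s count = 4

even parity (4 ones in 1110100)


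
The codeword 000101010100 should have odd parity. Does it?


Number of 1s: 4

No, parity error (4 ones)


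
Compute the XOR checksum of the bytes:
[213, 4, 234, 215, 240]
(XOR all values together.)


XOR chain: 213 ^ 4 ^ 234 ^ 215 ^ 240 = 28

28


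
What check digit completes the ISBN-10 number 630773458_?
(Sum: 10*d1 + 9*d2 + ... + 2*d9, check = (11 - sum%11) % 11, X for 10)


Weighted sum: 240
240 mod 11 = 9

Check digit: 2


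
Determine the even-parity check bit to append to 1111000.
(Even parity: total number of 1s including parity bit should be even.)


Number of 1s in data: 4
Parity bit: 0

0


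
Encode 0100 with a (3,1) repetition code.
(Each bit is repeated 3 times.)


Each bit -> 3 copies

000111000000


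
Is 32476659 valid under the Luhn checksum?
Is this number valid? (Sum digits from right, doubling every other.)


Luhn sum = 42
42 mod 10 = 2

Invalid (Luhn sum mod 10 = 2)


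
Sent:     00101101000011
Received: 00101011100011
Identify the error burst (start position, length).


XOR: 00000110100000

Burst at position 5, length 4


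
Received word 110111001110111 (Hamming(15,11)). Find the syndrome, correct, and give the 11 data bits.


Syndrome = 0: no error detected

Data: 01101110111 (no errors)


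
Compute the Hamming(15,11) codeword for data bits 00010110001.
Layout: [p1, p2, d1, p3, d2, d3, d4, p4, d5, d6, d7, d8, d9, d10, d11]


Parity bits: p1=1, p2=0, p3=0, p4=1

100000110110001


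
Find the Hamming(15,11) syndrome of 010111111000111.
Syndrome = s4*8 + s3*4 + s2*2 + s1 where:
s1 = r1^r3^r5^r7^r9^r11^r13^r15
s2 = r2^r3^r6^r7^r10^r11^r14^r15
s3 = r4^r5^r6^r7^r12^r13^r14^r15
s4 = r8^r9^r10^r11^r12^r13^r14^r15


s1=1, s2=1, s3=1, s4=1

Syndrome = 15 (error at position 15)


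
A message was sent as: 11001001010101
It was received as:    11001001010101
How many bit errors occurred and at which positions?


XOR: 00000000000000

0 errors (received matches sent)


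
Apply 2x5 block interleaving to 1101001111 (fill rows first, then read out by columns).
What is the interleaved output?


Matrix:
  11010
  01111
Read columns: 1011011101

1011011101


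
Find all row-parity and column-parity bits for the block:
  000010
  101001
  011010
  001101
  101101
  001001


Row parities: 111100
Column parities: 011000

Row P: 111100, Col P: 011000, Corner: 0


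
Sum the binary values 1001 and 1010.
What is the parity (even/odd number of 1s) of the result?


1001 = 9
1010 = 10
Sum = 19 = 10011
1s count = 3

odd parity (3 ones in 10011)


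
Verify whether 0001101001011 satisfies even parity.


Number of 1s: 6

Yes, parity is correct (6 ones)


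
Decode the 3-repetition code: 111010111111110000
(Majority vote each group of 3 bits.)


Groups: 111, 010, 111, 111, 110, 000
Majority votes: 101110

101110


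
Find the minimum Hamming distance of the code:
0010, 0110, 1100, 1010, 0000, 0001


Comparing all pairs, minimum distance: 1
Can detect 0 errors, correct 0 errors

1


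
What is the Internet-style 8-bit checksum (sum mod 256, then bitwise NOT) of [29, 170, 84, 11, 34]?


Sum = 328 mod 256 = 72
Complement = 183

183


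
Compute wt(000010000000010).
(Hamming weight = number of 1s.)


Counting 1s in 000010000000010

2


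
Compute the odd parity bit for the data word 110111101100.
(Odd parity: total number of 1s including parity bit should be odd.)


Number of 1s in data: 8
Parity bit: 1

1


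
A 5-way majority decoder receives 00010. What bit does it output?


Ones: 1 out of 5
Threshold: 3

0 (1/5 voted 1)


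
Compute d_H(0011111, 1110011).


XOR: 1101100
Count of 1s: 4

4


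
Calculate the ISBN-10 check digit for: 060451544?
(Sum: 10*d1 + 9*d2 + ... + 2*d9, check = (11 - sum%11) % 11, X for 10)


Weighted sum: 157
157 mod 11 = 3

Check digit: 8


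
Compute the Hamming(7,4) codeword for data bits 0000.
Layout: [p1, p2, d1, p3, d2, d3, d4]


Parity bits: p1=0, p2=0, p3=0

0000000


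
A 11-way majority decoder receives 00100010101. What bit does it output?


Ones: 4 out of 11
Threshold: 6

0 (4/11 voted 1)


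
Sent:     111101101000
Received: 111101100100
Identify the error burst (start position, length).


XOR: 000000001100

Burst at position 8, length 2


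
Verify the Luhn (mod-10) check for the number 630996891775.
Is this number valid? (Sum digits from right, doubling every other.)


Luhn sum = 65
65 mod 10 = 5

Invalid (Luhn sum mod 10 = 5)


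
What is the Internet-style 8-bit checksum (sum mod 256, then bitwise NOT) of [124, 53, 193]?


Sum = 370 mod 256 = 114
Complement = 141

141


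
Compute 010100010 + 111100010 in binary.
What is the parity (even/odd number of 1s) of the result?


010100010 = 162
111100010 = 482
Sum = 644 = 1010000100
1s count = 3

odd parity (3 ones in 1010000100)


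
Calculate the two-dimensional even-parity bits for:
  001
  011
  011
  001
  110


Row parities: 10010
Column parities: 110

Row P: 10010, Col P: 110, Corner: 0


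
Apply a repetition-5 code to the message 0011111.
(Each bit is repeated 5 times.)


Each bit -> 5 copies

00000000001111111111111111111111111


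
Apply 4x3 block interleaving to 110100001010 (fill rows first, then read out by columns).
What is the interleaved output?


Matrix:
  110
  100
  001
  010
Read columns: 110010010010

110010010010


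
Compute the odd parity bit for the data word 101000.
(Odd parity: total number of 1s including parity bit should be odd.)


Number of 1s in data: 2
Parity bit: 1

1


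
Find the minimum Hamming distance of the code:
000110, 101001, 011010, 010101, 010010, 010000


Comparing all pairs, minimum distance: 1
Can detect 0 errors, correct 0 errors

1


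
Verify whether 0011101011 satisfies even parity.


Number of 1s: 6

Yes, parity is correct (6 ones)


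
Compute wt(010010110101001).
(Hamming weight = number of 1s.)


Counting 1s in 010010110101001

7


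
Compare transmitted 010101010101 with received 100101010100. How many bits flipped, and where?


XOR: 110000000001

3 error(s) at position(s): 0, 1, 11


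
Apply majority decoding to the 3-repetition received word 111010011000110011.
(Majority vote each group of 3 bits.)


Groups: 111, 010, 011, 000, 110, 011
Majority votes: 101011

101011


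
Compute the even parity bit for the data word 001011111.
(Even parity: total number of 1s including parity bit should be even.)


Number of 1s in data: 6
Parity bit: 0

0


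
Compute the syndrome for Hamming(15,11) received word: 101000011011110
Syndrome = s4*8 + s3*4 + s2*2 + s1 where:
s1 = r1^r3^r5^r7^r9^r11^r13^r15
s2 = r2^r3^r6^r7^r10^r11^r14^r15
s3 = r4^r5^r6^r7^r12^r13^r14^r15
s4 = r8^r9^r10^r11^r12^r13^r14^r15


s1=1, s2=1, s3=1, s4=0

Syndrome = 7 (error at position 7)


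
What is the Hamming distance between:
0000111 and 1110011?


XOR: 1110100
Count of 1s: 4

4


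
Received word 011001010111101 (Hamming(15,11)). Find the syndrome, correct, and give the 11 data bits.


Syndrome = 0: no error detected

Data: 10100111101 (no errors)


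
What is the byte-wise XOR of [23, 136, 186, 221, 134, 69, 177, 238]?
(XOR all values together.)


XOR chain: 23 ^ 136 ^ 186 ^ 221 ^ 134 ^ 69 ^ 177 ^ 238 = 100

100


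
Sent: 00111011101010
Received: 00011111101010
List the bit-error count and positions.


XOR: 00100100000000

2 error(s) at position(s): 2, 5


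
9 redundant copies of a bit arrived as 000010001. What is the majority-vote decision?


Ones: 2 out of 9
Threshold: 5

0 (2/9 voted 1)


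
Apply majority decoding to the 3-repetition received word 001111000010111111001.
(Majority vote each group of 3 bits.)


Groups: 001, 111, 000, 010, 111, 111, 001
Majority votes: 0100110

0100110


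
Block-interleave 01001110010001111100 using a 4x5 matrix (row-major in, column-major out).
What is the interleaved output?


Matrix:
  01001
  11001
  00011
  11100
Read columns: 01011101000100101110

01011101000100101110


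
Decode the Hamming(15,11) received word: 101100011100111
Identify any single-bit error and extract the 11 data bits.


Syndrome = 1: error at position 1

Data: 10001100111 (corrected bit 1)


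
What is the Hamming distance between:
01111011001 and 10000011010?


XOR: 11111000011
Count of 1s: 7

7


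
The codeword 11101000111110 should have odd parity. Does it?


Number of 1s: 9

Yes, parity is correct (9 ones)


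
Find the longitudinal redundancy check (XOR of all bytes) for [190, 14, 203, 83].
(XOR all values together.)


XOR chain: 190 ^ 14 ^ 203 ^ 83 = 40

40


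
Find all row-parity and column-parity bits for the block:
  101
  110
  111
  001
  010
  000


Row parities: 001110
Column parities: 111

Row P: 001110, Col P: 111, Corner: 1


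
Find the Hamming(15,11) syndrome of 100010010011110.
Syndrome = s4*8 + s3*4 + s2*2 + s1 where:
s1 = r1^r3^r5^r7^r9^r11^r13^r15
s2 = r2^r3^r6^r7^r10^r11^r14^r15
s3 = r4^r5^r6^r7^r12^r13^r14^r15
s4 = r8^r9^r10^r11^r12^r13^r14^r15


s1=0, s2=0, s3=0, s4=1

Syndrome = 8 (error at position 8)


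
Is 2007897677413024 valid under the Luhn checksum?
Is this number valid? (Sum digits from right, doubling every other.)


Luhn sum = 73
73 mod 10 = 3

Invalid (Luhn sum mod 10 = 3)


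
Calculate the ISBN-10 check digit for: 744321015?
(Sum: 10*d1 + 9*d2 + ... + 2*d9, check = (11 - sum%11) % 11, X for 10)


Weighted sum: 189
189 mod 11 = 2

Check digit: 9


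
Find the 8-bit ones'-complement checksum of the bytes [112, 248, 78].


Sum = 438 mod 256 = 182
Complement = 73

73


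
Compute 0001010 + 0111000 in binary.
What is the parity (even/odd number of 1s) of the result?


0001010 = 10
0111000 = 56
Sum = 66 = 1000010
1s count = 2

even parity (2 ones in 1000010)


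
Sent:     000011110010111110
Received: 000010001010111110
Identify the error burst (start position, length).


XOR: 000001111000000000

Burst at position 5, length 4


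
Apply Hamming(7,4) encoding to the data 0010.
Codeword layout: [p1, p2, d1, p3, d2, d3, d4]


Parity bits: p1=0, p2=1, p3=1

0101010


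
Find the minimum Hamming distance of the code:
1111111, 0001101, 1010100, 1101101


Comparing all pairs, minimum distance: 2
Can detect 1 errors, correct 0 errors

2


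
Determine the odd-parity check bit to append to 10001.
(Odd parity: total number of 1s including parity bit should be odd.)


Number of 1s in data: 2
Parity bit: 1

1


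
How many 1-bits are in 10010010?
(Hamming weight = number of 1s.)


Counting 1s in 10010010

3


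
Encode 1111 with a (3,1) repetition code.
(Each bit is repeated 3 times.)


Each bit -> 3 copies

111111111111


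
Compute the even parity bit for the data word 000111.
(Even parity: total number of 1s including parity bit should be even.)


Number of 1s in data: 3
Parity bit: 1

1


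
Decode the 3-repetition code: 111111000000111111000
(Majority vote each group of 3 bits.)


Groups: 111, 111, 000, 000, 111, 111, 000
Majority votes: 1100110

1100110


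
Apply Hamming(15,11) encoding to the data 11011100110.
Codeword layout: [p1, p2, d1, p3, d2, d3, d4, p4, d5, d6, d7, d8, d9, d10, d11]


Parity bits: p1=1, p2=0, p3=0, p4=0

101010101100110


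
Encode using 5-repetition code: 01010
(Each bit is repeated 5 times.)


Each bit -> 5 copies

0000011111000001111100000


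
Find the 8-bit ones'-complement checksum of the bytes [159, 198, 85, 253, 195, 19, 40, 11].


Sum = 960 mod 256 = 192
Complement = 63

63


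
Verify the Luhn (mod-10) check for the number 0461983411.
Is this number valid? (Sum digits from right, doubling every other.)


Luhn sum = 38
38 mod 10 = 8

Invalid (Luhn sum mod 10 = 8)


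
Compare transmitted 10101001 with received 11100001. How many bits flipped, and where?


XOR: 01001000

2 error(s) at position(s): 1, 4


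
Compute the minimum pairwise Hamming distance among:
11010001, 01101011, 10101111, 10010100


Comparing all pairs, minimum distance: 3
Can detect 2 errors, correct 1 errors

3


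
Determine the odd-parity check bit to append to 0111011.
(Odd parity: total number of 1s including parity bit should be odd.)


Number of 1s in data: 5
Parity bit: 0

0


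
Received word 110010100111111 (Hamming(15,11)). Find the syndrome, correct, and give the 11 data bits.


Syndrome = 0: no error detected

Data: 01010111111 (no errors)


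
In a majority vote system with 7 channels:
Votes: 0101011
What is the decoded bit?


Ones: 4 out of 7
Threshold: 4

1 (4/7 voted 1)


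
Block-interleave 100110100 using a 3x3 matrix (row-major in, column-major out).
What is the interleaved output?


Matrix:
  100
  110
  100
Read columns: 111010000

111010000


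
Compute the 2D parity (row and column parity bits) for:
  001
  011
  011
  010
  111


Row parities: 10011
Column parities: 100

Row P: 10011, Col P: 100, Corner: 1


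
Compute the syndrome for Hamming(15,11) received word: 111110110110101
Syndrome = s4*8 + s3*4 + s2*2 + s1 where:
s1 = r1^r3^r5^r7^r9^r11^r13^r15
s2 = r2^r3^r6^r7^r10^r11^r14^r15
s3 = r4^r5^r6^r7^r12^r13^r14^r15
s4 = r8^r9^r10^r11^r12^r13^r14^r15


s1=1, s2=0, s3=1, s4=1

Syndrome = 13 (error at position 13)


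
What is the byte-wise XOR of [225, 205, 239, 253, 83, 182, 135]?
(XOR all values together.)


XOR chain: 225 ^ 205 ^ 239 ^ 253 ^ 83 ^ 182 ^ 135 = 92

92


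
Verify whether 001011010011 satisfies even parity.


Number of 1s: 6

Yes, parity is correct (6 ones)


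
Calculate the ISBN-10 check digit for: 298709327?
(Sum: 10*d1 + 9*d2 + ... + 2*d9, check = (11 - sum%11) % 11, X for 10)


Weighted sum: 291
291 mod 11 = 5

Check digit: 6


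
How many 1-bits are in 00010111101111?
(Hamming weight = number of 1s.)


Counting 1s in 00010111101111

9


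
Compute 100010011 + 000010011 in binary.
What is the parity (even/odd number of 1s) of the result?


100010011 = 275
000010011 = 19
Sum = 294 = 100100110
1s count = 4

even parity (4 ones in 100100110)


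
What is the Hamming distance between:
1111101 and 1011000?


XOR: 0100101
Count of 1s: 3

3


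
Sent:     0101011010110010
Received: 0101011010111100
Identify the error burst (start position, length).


XOR: 0000000000001110

Burst at position 12, length 3


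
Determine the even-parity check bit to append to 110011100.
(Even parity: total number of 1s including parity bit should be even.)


Number of 1s in data: 5
Parity bit: 1

1


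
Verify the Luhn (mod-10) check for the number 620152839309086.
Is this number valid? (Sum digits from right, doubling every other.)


Luhn sum = 72
72 mod 10 = 2

Invalid (Luhn sum mod 10 = 2)


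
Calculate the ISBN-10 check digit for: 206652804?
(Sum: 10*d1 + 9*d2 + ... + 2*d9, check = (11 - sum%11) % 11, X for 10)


Weighted sum: 190
190 mod 11 = 3

Check digit: 8


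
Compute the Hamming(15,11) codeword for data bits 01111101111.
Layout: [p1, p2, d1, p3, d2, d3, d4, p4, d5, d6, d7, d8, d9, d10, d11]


Parity bits: p1=1, p2=1, p3=1, p4=0

110111101101111


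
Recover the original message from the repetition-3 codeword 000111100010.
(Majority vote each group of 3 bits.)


Groups: 000, 111, 100, 010
Majority votes: 0100

0100


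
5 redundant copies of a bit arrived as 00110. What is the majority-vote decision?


Ones: 2 out of 5
Threshold: 3

0 (2/5 voted 1)


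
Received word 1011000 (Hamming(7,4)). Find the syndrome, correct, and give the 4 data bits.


Syndrome = 6: error at position 6

Data: 1010 (corrected bit 6)


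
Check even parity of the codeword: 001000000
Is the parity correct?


Number of 1s: 1

No, parity error (1 ones)


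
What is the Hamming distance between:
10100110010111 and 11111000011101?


XOR: 01011110001010
Count of 1s: 7

7


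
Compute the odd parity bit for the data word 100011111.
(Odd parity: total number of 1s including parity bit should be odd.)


Number of 1s in data: 6
Parity bit: 1

1


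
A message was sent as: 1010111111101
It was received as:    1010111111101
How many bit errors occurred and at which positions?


XOR: 0000000000000

0 errors (received matches sent)


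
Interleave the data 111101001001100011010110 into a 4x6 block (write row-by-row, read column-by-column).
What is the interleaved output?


Matrix:
  111101
  001001
  100011
  010110
Read columns: 101010011100100100111110

101010011100100100111110


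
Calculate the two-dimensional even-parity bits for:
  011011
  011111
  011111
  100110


Row parities: 0111
Column parities: 111101

Row P: 0111, Col P: 111101, Corner: 1


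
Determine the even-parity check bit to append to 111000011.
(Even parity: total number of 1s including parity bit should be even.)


Number of 1s in data: 5
Parity bit: 1

1


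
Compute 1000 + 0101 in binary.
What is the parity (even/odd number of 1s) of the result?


1000 = 8
0101 = 5
Sum = 13 = 1101
1s count = 3

odd parity (3 ones in 1101)


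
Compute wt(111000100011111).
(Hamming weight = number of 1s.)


Counting 1s in 111000100011111

9


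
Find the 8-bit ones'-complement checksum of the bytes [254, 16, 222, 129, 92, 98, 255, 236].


Sum = 1302 mod 256 = 22
Complement = 233

233


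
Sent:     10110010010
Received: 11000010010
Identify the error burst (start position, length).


XOR: 01110000000

Burst at position 1, length 3


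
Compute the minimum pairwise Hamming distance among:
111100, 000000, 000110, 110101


Comparing all pairs, minimum distance: 2
Can detect 1 errors, correct 0 errors

2


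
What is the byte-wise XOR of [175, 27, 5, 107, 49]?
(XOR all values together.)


XOR chain: 175 ^ 27 ^ 5 ^ 107 ^ 49 = 235

235


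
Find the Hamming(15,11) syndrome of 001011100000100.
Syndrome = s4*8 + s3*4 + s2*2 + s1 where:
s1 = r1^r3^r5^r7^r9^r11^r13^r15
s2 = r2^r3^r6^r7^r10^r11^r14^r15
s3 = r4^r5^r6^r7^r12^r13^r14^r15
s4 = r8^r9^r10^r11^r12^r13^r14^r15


s1=0, s2=1, s3=0, s4=1

Syndrome = 10 (error at position 10)


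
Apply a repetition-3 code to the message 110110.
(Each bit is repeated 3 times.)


Each bit -> 3 copies

111111000111111000


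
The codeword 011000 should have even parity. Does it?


Number of 1s: 2

Yes, parity is correct (2 ones)


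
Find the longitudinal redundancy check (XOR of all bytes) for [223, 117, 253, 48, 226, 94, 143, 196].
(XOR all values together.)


XOR chain: 223 ^ 117 ^ 253 ^ 48 ^ 226 ^ 94 ^ 143 ^ 196 = 144

144


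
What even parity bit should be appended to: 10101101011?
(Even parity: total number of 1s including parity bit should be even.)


Number of 1s in data: 7
Parity bit: 1

1


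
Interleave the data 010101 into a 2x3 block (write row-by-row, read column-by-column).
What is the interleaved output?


Matrix:
  010
  101
Read columns: 011001

011001


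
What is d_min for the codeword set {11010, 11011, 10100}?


Comparing all pairs, minimum distance: 1
Can detect 0 errors, correct 0 errors

1


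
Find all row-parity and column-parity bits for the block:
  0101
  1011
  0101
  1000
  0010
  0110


Row parities: 010110
Column parities: 0111

Row P: 010110, Col P: 0111, Corner: 1


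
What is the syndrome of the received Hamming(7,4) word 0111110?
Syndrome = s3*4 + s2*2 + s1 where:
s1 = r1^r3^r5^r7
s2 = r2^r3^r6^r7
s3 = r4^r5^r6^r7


s1=0, s2=1, s3=1

Syndrome = 6 (error at position 6)


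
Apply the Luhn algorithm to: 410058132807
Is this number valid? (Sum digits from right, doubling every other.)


Luhn sum = 42
42 mod 10 = 2

Invalid (Luhn sum mod 10 = 2)


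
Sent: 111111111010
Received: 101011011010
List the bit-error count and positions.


XOR: 010100100000

3 error(s) at position(s): 1, 3, 6


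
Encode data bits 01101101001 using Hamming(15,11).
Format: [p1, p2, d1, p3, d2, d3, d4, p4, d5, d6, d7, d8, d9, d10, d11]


Parity bits: p1=1, p2=1, p3=0, p4=0

110011001101001


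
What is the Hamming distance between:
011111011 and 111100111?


XOR: 100011100
Count of 1s: 4

4


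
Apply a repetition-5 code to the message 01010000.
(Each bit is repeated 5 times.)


Each bit -> 5 copies

0000011111000001111100000000000000000000


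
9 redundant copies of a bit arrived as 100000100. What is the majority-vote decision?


Ones: 2 out of 9
Threshold: 5

0 (2/9 voted 1)


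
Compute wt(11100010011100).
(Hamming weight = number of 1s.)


Counting 1s in 11100010011100

7


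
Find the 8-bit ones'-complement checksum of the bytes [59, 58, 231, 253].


Sum = 601 mod 256 = 89
Complement = 166

166


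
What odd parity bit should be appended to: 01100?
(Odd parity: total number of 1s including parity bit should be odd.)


Number of 1s in data: 2
Parity bit: 1

1


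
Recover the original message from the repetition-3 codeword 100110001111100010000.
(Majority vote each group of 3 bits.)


Groups: 100, 110, 001, 111, 100, 010, 000
Majority votes: 0101000

0101000


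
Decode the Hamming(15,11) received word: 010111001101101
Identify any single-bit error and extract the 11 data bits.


Syndrome = 8: error at position 8

Data: 01101101101 (corrected bit 8)


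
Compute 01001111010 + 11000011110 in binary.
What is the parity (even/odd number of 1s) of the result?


01001111010 = 634
11000011110 = 1566
Sum = 2200 = 100010011000
1s count = 4

even parity (4 ones in 100010011000)


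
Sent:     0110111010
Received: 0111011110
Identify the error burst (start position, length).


XOR: 0001100100

Burst at position 3, length 5


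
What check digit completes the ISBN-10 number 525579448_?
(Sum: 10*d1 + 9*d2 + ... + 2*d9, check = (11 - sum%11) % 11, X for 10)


Weighted sum: 274
274 mod 11 = 10

Check digit: 1


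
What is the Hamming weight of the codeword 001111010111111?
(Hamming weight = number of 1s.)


Counting 1s in 001111010111111

11


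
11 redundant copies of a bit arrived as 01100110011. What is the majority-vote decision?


Ones: 6 out of 11
Threshold: 6

1 (6/11 voted 1)


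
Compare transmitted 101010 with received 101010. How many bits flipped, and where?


XOR: 000000

0 errors (received matches sent)


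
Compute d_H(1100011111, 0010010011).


XOR: 1110001100
Count of 1s: 5

5


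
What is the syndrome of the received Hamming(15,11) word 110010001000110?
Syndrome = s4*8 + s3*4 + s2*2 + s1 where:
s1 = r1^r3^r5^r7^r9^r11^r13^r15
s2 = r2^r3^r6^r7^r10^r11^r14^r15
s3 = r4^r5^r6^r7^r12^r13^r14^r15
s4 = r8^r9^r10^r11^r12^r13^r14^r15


s1=0, s2=0, s3=1, s4=1

Syndrome = 12 (error at position 12)


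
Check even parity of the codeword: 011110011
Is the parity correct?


Number of 1s: 6

Yes, parity is correct (6 ones)


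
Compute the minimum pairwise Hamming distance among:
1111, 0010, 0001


Comparing all pairs, minimum distance: 2
Can detect 1 errors, correct 0 errors

2


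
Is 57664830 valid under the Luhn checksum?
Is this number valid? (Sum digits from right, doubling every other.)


Luhn sum = 39
39 mod 10 = 9

Invalid (Luhn sum mod 10 = 9)


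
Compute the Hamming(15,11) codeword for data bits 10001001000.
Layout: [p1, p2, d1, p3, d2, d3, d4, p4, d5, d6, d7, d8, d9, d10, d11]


Parity bits: p1=0, p2=1, p3=1, p4=0

011100001001000


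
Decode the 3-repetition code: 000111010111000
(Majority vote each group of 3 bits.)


Groups: 000, 111, 010, 111, 000
Majority votes: 01010

01010


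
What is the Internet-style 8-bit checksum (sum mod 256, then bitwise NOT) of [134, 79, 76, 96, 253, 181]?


Sum = 819 mod 256 = 51
Complement = 204

204


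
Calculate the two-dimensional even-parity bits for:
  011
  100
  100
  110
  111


Row parities: 01101
Column parities: 010

Row P: 01101, Col P: 010, Corner: 1


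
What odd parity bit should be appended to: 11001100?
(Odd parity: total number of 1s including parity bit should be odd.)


Number of 1s in data: 4
Parity bit: 1

1


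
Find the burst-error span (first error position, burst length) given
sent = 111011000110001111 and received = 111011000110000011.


XOR: 000000000000001100

Burst at position 14, length 2


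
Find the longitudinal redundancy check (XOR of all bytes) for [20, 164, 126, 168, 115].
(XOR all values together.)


XOR chain: 20 ^ 164 ^ 126 ^ 168 ^ 115 = 21

21


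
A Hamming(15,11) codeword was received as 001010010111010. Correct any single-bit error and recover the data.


Syndrome = 13: error at position 13

Data: 11000111110 (corrected bit 13)


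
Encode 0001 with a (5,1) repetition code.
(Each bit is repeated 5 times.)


Each bit -> 5 copies

00000000000000011111


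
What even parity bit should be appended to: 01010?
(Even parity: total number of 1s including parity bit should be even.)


Number of 1s in data: 2
Parity bit: 0

0


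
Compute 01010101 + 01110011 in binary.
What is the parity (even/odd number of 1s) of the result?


01010101 = 85
01110011 = 115
Sum = 200 = 11001000
1s count = 3

odd parity (3 ones in 11001000)


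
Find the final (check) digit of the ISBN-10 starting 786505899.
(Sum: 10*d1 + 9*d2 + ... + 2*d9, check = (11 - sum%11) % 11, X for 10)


Weighted sum: 327
327 mod 11 = 8

Check digit: 3


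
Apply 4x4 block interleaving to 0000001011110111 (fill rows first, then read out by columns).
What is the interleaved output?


Matrix:
  0000
  0010
  1111
  0111
Read columns: 0010001101110011

0010001101110011


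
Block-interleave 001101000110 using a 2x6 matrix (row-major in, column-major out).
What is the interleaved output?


Matrix:
  001101
  000110
Read columns: 000010110110

000010110110


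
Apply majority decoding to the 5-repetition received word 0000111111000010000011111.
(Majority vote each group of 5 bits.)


Groups: 00001, 11111, 00001, 00000, 11111
Majority votes: 01001

01001


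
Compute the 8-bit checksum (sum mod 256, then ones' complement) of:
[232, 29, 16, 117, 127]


Sum = 521 mod 256 = 9
Complement = 246

246


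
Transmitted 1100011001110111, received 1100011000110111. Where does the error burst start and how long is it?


XOR: 0000000001000000

Burst at position 9, length 1


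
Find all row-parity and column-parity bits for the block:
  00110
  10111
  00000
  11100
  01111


Row parities: 00010
Column parities: 00010

Row P: 00010, Col P: 00010, Corner: 1


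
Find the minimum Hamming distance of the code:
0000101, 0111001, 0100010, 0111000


Comparing all pairs, minimum distance: 1
Can detect 0 errors, correct 0 errors

1


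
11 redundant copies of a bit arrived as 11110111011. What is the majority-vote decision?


Ones: 9 out of 11
Threshold: 6

1 (9/11 voted 1)


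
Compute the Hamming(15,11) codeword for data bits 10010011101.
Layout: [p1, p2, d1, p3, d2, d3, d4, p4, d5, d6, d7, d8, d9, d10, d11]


Parity bits: p1=1, p2=0, p3=0, p4=0

101000100011101


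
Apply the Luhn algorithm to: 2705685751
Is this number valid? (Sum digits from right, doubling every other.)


Luhn sum = 37
37 mod 10 = 7

Invalid (Luhn sum mod 10 = 7)


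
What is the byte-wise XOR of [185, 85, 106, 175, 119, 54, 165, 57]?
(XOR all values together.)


XOR chain: 185 ^ 85 ^ 106 ^ 175 ^ 119 ^ 54 ^ 165 ^ 57 = 244

244


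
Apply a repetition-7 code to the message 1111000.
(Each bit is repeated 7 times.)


Each bit -> 7 copies

1111111111111111111111111111000000000000000000000


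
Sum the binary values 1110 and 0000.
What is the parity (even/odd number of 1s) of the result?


1110 = 14
0000 = 0
Sum = 14 = 1110
1s count = 3

odd parity (3 ones in 1110)


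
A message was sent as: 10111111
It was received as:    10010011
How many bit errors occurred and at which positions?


XOR: 00101100

3 error(s) at position(s): 2, 4, 5


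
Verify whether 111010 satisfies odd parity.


Number of 1s: 4

No, parity error (4 ones)


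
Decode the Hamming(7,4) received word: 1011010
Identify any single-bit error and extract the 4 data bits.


Syndrome = 0: no error detected

Data: 1010 (no errors)


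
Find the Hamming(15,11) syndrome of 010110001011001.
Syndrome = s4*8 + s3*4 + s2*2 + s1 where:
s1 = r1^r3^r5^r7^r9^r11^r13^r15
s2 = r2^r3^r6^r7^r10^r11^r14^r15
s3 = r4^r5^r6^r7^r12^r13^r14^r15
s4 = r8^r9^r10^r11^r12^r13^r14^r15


s1=0, s2=1, s3=0, s4=0

Syndrome = 2 (error at position 2)


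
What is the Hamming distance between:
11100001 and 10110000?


XOR: 01010001
Count of 1s: 3

3


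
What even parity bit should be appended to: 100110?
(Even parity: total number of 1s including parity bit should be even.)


Number of 1s in data: 3
Parity bit: 1

1


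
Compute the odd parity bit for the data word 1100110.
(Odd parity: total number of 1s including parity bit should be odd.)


Number of 1s in data: 4
Parity bit: 1

1


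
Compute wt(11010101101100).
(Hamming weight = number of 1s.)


Counting 1s in 11010101101100

8


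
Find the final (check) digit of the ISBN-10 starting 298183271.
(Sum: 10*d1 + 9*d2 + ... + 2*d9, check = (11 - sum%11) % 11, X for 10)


Weighted sum: 266
266 mod 11 = 2

Check digit: 9


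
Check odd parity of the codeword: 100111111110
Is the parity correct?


Number of 1s: 9

Yes, parity is correct (9 ones)


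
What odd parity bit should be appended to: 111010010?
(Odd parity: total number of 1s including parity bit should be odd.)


Number of 1s in data: 5
Parity bit: 0

0


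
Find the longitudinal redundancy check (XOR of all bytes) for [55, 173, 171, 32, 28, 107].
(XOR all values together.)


XOR chain: 55 ^ 173 ^ 171 ^ 32 ^ 28 ^ 107 = 102

102


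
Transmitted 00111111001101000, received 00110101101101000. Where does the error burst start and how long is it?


XOR: 00001010100000000

Burst at position 4, length 5


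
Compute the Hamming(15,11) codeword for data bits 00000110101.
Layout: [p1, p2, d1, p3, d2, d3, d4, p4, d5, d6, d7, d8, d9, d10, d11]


Parity bits: p1=1, p2=1, p3=0, p4=0

110000000110101


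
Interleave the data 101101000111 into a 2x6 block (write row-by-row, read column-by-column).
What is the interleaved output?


Matrix:
  101101
  000111
Read columns: 100010110111

100010110111


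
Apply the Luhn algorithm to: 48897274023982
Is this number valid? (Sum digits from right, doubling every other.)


Luhn sum = 74
74 mod 10 = 4

Invalid (Luhn sum mod 10 = 4)


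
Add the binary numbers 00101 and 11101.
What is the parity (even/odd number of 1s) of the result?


00101 = 5
11101 = 29
Sum = 34 = 100010
1s count = 2

even parity (2 ones in 100010)


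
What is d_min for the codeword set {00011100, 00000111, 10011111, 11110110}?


Comparing all pairs, minimum distance: 3
Can detect 2 errors, correct 1 errors

3


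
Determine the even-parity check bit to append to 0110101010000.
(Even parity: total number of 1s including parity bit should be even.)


Number of 1s in data: 5
Parity bit: 1

1


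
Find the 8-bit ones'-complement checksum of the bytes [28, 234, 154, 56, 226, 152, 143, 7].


Sum = 1000 mod 256 = 232
Complement = 23

23


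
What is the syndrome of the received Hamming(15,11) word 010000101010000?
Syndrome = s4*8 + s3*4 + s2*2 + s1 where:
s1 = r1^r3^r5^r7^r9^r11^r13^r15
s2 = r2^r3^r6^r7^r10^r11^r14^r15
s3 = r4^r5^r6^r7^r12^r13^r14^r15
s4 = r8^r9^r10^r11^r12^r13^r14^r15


s1=1, s2=1, s3=1, s4=0

Syndrome = 7 (error at position 7)


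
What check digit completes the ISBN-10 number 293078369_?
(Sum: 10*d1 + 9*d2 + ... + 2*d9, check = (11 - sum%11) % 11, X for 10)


Weighted sum: 255
255 mod 11 = 2

Check digit: 9


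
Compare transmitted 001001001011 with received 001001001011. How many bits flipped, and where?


XOR: 000000000000

0 errors (received matches sent)


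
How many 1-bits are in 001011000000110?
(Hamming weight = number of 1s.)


Counting 1s in 001011000000110

5


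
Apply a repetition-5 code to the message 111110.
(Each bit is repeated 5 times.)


Each bit -> 5 copies

111111111111111111111111100000


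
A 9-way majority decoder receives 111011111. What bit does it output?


Ones: 8 out of 9
Threshold: 5

1 (8/9 voted 1)


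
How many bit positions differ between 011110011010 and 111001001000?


XOR: 100111010010
Count of 1s: 6

6


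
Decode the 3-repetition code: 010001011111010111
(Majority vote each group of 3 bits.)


Groups: 010, 001, 011, 111, 010, 111
Majority votes: 001101

001101


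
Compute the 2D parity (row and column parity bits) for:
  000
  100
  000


Row parities: 010
Column parities: 100

Row P: 010, Col P: 100, Corner: 1


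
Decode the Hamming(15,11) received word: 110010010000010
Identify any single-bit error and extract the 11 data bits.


Syndrome = 0: no error detected

Data: 01000000010 (no errors)


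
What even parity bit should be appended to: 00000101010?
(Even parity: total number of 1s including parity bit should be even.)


Number of 1s in data: 3
Parity bit: 1

1


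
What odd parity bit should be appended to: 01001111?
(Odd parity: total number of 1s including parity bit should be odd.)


Number of 1s in data: 5
Parity bit: 0

0


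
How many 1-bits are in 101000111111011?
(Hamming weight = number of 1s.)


Counting 1s in 101000111111011

10


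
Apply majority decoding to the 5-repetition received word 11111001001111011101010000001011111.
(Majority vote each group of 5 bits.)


Groups: 11111, 00100, 11110, 11101, 01000, 00010, 11111
Majority votes: 1011001

1011001


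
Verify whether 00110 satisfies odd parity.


Number of 1s: 2

No, parity error (2 ones)


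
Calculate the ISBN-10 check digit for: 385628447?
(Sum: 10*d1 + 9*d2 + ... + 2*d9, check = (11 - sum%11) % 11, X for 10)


Weighted sum: 278
278 mod 11 = 3

Check digit: 8


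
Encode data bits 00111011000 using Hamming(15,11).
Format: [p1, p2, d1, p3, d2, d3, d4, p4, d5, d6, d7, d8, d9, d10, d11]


Parity bits: p1=1, p2=1, p3=1, p4=1

110101111011000


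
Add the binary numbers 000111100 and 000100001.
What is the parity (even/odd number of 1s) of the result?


000111100 = 60
000100001 = 33
Sum = 93 = 1011101
1s count = 5

odd parity (5 ones in 1011101)


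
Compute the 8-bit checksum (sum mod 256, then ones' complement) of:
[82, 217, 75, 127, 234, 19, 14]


Sum = 768 mod 256 = 0
Complement = 255

255


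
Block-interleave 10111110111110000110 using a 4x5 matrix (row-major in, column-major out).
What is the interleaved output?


Matrix:
  10111
  11011
  11100
  00110
Read columns: 11100110101111011100

11100110101111011100


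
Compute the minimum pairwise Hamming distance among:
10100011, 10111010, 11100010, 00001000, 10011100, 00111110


Comparing all pairs, minimum distance: 2
Can detect 1 errors, correct 0 errors

2


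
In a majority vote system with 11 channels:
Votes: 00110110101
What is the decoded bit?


Ones: 6 out of 11
Threshold: 6

1 (6/11 voted 1)


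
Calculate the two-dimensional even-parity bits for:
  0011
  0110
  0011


Row parities: 000
Column parities: 0110

Row P: 000, Col P: 0110, Corner: 0


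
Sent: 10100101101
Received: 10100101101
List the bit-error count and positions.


XOR: 00000000000

0 errors (received matches sent)


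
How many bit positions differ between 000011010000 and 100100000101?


XOR: 100111010101
Count of 1s: 7

7


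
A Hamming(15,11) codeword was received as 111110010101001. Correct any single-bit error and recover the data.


Syndrome = 0: no error detected

Data: 11000101001 (no errors)


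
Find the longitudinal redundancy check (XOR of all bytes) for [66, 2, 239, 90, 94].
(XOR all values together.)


XOR chain: 66 ^ 2 ^ 239 ^ 90 ^ 94 = 171

171


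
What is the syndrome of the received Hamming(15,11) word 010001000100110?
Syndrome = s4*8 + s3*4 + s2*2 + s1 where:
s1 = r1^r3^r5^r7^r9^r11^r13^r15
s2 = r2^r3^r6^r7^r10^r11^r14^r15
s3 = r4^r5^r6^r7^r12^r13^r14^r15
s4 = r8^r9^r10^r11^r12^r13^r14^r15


s1=1, s2=0, s3=1, s4=1

Syndrome = 13 (error at position 13)


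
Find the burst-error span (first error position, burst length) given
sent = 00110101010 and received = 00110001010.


XOR: 00000100000

Burst at position 5, length 1


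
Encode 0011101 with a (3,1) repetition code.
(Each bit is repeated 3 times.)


Each bit -> 3 copies

000000111111111000111


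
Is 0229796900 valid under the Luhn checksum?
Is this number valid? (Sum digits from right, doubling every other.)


Luhn sum = 41
41 mod 10 = 1

Invalid (Luhn sum mod 10 = 1)


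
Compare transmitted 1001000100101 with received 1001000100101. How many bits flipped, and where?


XOR: 0000000000000

0 errors (received matches sent)


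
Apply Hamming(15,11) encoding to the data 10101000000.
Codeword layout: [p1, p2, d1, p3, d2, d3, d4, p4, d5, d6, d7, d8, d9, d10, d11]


Parity bits: p1=0, p2=0, p3=1, p4=1

001101011000000


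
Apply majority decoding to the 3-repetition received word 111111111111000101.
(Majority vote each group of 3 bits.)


Groups: 111, 111, 111, 111, 000, 101
Majority votes: 111101

111101


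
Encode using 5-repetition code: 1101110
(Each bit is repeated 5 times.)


Each bit -> 5 copies

11111111110000011111111111111100000


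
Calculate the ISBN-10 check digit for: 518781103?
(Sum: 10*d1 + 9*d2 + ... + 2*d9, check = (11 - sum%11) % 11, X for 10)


Weighted sum: 235
235 mod 11 = 4

Check digit: 7


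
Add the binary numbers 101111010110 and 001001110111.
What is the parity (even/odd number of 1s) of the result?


101111010110 = 3030
001001110111 = 631
Sum = 3661 = 111001001101
1s count = 7

odd parity (7 ones in 111001001101)
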